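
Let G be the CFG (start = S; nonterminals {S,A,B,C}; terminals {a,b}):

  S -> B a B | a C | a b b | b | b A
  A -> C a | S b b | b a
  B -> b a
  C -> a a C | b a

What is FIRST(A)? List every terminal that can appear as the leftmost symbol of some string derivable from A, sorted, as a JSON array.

Compute FIRST by fixpoint:
[1]
  A via A→b a: +{b}
  B via B→b a: +{b}
  C via C→a a C: +{a}
  C via C→b a: +{b}
  S via S→B a B: +{b}
  S via S→a C: +{a}
  S: {a,b}  A: {b}  B: {b}  C: {a,b}
[2]
  A via A→C a: +{a}
  S: {a,b}  A: {a,b}  B: {b}  C: {a,b}
[3] — fixpoint
  S: {a,b}  A: {a,b}  B: {b}  C: {a,b}

FIRST(A) = ["a", "b"]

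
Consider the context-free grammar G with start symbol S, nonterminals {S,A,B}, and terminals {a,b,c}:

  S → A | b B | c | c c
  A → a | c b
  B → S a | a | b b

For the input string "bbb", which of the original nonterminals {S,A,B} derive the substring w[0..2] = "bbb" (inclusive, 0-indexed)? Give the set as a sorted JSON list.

CNF form of G:
  S -> T0 T0 | T0 T1 | T1 B | a | c
  A -> T0 T1 | a
  B -> S T2 | T1 T1 | a
  T0 -> c
  T1 -> b
  T2 -> a

CYK table (by increasing span) (cells [i..j] with 0 ≤ i ≤ j ≤ 2 only):
  [0..0]={T1}  "b"  orig:{}
  [1..1]={T1}  "b"  orig:{}
  [2..2]={T1}  "b"  orig:{}
  [0..1]={B}  "bb"
  [1..2]={B}  "bb"
  [0..2]={S}  "bbb"

Original NTs in T[0,2] deriving "bbb": ["S"]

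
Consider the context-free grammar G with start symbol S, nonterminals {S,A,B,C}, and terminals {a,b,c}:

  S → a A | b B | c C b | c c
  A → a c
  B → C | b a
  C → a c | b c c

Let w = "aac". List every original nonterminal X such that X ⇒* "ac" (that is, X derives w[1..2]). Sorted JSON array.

CNF form of G:
  S -> T0 A | T1 T1 | T1 X5 | T2 B
  A -> T0 T1
  B -> T0 T1 | T2 T0 | T2 X3
  C -> T0 T1 | T2 X4
  T0 -> a
  T1 -> c
  T2 -> b
  X3 -> T1 T1
  X4 -> T1 T1
  X5 -> C T2

Fill CYK table bottom-up, restricted to cells inside w[1..2]:
  [1..1]={T0}  "a"  orig:{}
  [2..2]={T1}  "c"  orig:{}
  [1..2]={A,B,C}  "ac"

Original NTs in T[1,2] deriving "ac": ["A", "B", "C"]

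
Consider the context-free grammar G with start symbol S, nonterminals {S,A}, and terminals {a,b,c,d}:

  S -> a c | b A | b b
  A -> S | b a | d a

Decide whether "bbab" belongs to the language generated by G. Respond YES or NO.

CNF form of G:
  S -> T0 T1 | T2 A | T2 T2
  A -> T0 T1 | T2 A | T2 T0 | T2 T2 | T3 T0
  T0 -> a
  T1 -> c
  T2 -> b
  T3 -> d

CYK table (by increasing span):
  [0..0]={T2}  "b"  orig:{}
  [1..1]={T2}  "b"  orig:{}
  [2..2]={T0}  "a"  orig:{}
  [3..3]={T2}  "b"  orig:{}
  [0..1]={A,S}  "bb"
  [1..2]={A}  "ba"
  [2..3]=∅  "ab"
  [0..2]={A,S}  "bba"
  [1..3]=∅  "bab"
  [0..3]=∅  "bbab"

S ∉ T[0,3] ⇒ NO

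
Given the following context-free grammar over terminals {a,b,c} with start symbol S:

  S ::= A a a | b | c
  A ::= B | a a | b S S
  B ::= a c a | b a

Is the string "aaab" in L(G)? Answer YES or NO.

CNF form of G:
  S -> A X6 | b | c
  A -> T0 T0 | T0 X3 | T2 T0 | T2 X4
  B -> T0 X5 | T2 T0
  T0 -> a
  T1 -> c
  T2 -> b
  X3 -> T1 T0
  X4 -> S S
  X5 -> T1 T0
  X6 -> T0 T0

CYK fill:
  T[0,0] 'a' = {T0}  orig:{}
  T[1,1] 'a' = {T0}  orig:{}
  T[2,2] 'a' = {T0}  orig:{}
  T[3,3] 'b' = {S,T2}  orig:{S}
  T[0,1] 'aa' = {A,X6}  orig:{A}
  T[1,2] 'aa' = {A,X6}  orig:{A}
  T[2,3] 'ab' = ∅
  T[0,2] 'aaa' = ∅
  T[1,3] 'aab' = ∅
  T[0,3] 'aaab' = ∅

S ∉ T[0,3] ⇒ NO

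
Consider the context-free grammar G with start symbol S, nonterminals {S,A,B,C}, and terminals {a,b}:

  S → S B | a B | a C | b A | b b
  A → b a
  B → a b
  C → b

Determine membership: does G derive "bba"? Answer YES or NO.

CNF form of G:
  S -> S B | T0 A | T0 T0 | T1 B | T1 C
  A -> T0 T1
  B -> T1 T0
  C -> b
  T0 -> b
  T1 -> a

CYK table (by increasing span):
  [0..0]={C,T0}  "b"  orig:{C}
  [1..1]={C,T0}  "b"  orig:{C}
  [2..2]={T1}  "a"  orig:{}
  [0..1]={S}  "bb"
  [1..2]={A}  "ba"
  [0..2]={S}  "bba"

S ∈ T[0,2] ⇒ YES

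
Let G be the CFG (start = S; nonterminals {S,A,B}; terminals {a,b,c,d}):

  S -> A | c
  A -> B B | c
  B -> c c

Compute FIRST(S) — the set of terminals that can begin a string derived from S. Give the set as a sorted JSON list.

FIRST iteration:
iter 1:
  A via A→c: +{c}
  B via B→c c: +{c}
  S via S→A: +{c}
  S: {c}  A: {c}  B: {c}
iter 2: — fixpoint
  S: {c}  A: {c}  B: {c}

FIRST(S) = ["c"]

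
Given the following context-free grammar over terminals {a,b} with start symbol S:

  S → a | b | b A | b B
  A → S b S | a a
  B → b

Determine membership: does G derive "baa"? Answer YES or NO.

Convert to CNF:
  S -> T0 A | T0 B | a | b
  A -> S X2 | T1 T1
  B -> b
  T0 -> b
  T1 -> a
  X2 -> T0 S

CYK table (by increasing span):
  cell(0,0) b: {B,S,T0}  orig:{B,S}
  cell(1,1) a: {S,T1}  orig:{S}
  cell(2,2) a: {S,T1}  orig:{S}
  cell(0,1) ba: {X2}  orig:{}
  cell(1,2) aa: {A}
  cell(0,2) baa: {S}

S ∈ T[0,2] ⇒ YES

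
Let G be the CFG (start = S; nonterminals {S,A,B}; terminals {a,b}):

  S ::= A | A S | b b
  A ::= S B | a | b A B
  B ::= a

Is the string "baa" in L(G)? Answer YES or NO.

CNF form of G:
  S -> A S | S B | T0 T0 | T0 X2 | a
  A -> S B | T0 X1 | a
  B -> a
  T0 -> b
  X1 -> A B
  X2 -> A B

Fill CYK table bottom-up:
  T[0,0] 'b' = {T0}  orig:{}
  T[1,1] 'a' = {A,B,S}
  T[2,2] 'a' = {A,B,S}
  T[0,1] 'ba' = ∅
  T[1,2] 'aa' = {A,S,X1,X2}  orig:{A,S}
  T[0,2] 'baa' = {A,S}

S ∈ T[0,2] ⇒ YES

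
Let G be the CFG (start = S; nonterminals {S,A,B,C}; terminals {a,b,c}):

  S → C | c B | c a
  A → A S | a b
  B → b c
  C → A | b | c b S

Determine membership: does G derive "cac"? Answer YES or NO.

Convert to CNF:
  S -> A S | T0 T1 | T2 B | T2 T0 | T2 X4 | b
  A -> A S | T0 T1
  B -> T1 T2
  C -> A S | T0 T1 | T2 X3 | b
  T0 -> a
  T1 -> b
  T2 -> c
  X3 -> T1 S
  X4 -> T1 S

CYK fill:
  [0..0]={T2}  "c"  orig:{}
  [1..1]={T0}  "a"  orig:{}
  [2..2]={T2}  "c"  orig:{}
  [0..1]={S}  "ca"
  [1..2]=∅  "ac"
  [0..2]=∅  "cac"

S ∉ T[0,2] ⇒ NO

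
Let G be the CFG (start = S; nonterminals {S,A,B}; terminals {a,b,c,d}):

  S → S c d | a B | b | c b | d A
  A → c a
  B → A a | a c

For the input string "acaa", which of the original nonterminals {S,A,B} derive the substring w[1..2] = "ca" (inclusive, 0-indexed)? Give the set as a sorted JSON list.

Convert to CNF:
  S -> S X4 | T0 T3 | T1 B | T2 A | b
  A -> T0 T1
  B -> A T1 | T1 T0
  T0 -> c
  T1 -> a
  T2 -> d
  T3 -> b
  X4 -> T0 T2

CYK fill — only the sub-triangle for w[1..2]:
  T[1,1] 'c' = {T0}  orig:{}
  T[2,2] 'a' = {T1}  orig:{}
  T[1,2] 'ca' = {A}

Original NTs in T[1,2] deriving "ca": ["A"]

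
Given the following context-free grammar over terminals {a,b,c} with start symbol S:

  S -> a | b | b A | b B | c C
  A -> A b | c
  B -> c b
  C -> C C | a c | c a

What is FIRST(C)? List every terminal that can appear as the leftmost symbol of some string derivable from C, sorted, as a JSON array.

Compute FIRST by fixpoint:
[1]
  A via A→c: +{c}
  B via B→c b: +{c}
  C via C→a c: +{a}
  C via C→c a: +{c}
  S via S→a: +{a}
  S via S→b: +{b}
  S via S→c C: +{c}
  S: {a,b,c}  A: {c}  B: {c}  C: {a,c}
[2] done
  S: {a,b,c}  A: {c}  B: {c}  C: {a,c}

FIRST(C) = ["a", "c"]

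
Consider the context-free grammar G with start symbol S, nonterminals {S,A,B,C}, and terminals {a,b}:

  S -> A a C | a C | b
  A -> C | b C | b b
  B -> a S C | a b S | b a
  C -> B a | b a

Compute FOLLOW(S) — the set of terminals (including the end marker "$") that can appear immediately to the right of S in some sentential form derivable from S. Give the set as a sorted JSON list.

Compute FIRST by fixpoint:
[1]
  A via A→b C: +{b}
  B via B→a S C: +{a}
  B via B→b a: +{b}
  C via C→B a: +{a,b}
  S via S→A a C: +{b}
  S via S→a C: +{a}
  FIRST[S]={a,b}  FIRST[A]={b}  FIRST[B]={a,b}  FIRST[C]={a,b}
[2]
  A via A→C: +{a}
  FIRST[S]={a,b}  FIRST[A]={a,b}  FIRST[B]={a,b}  FIRST[C]={a,b}
[3] (stable)
  FIRST[S]={a,b}  FIRST[A]={a,b}  FIRST[B]={a,b}  FIRST[C]={a,b}

FOLLOW sets:
FOLLOW(S) := {$}
pass 1:
  B→a S C: FOLLOW(S) ⊇ FIRST(C) = {a,b}; new: +{a,b}
  C→B a: FOLLOW(B) ⊇ FIRST(a) = {a}; new: +{a}
  S→A a C: FOLLOW(A) ⊇ FIRST(a) = {a}; new: +{a}
  S→A a C: FOLLOW(C) ⊇ FOLLOW(S) ⊇ {$,a,b}; new: +{$,a,b}
  FOLLOW(S)={$,a,b}  FOLLOW(A)={a}  FOLLOW(B)={a}  FOLLOW(C)={$,a,b}
pass 2: done
  FOLLOW(S)={$,a,b}  FOLLOW(A)={a}  FOLLOW(B)={a}  FOLLOW(C)={$,a,b}

FOLLOW(S) = ["$", "a", "b"]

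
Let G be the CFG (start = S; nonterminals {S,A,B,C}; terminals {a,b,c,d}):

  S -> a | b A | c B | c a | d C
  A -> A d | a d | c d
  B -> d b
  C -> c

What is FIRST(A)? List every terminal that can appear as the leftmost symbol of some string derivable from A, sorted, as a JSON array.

FIRST iteration:
iter 1:
  A via A→a d: +{a}
  A via A→c d: +{c}
  B via B→d b: +{d}
  C via C→c: +{c}
  S via S→a: +{a}
  S via S→b A: +{b}
  S via S→c B: +{c}
  S via S→d C: +{d}
  S: {a,b,c,d}  A: {a,c}  B: {d}  C: {c}
iter 2: — fixpoint
  S: {a,b,c,d}  A: {a,c}  B: {d}  C: {c}

FIRST(A) = ["a", "c"]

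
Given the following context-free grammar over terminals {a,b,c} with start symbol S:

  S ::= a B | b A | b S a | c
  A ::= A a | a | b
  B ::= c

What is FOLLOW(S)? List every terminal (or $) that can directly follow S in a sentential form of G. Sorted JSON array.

FIRST iteration:
round 1:
  A via A→a: +{a}
  A via A→b: +{b}
  B via B→c: +{c}
  S via S→a B: +{a}
  S via S→b A: +{b}
  S via S→c: +{c}
  FIRST(S)={a,b,c}  FIRST(A)={a,b}  FIRST(B)={c}
round 2: (stable)
  FIRST(S)={a,b,c}  FIRST(A)={a,b}  FIRST(B)={c}

FOLLOW sets:
seed FOLLOW(S) with $
pass 1:
  A→A a: FOLLOW(A) ⊇ FIRST(a) = {a}; new: +{a}
  S→a B: FOLLOW(B) ⊇ FOLLOW(S) ⊇ {$}; new: +{$}
  S→b A: FOLLOW(A) ⊇ FOLLOW(S) ⊇ {$}; new: +{$}
  S→b S a: FOLLOW(S) ⊇ FIRST(a) = {a}; new: +{a}
  S: {$,a}  A: {$,a}  B: {$}
pass 2:
  S→a B: FOLLOW(B) ⊇ FOLLOW(S) ⊇ {$,a}; new: +{a}
  S: {$,a}  A: {$,a}  B: {$,a}
pass 3: (no change)
  S: {$,a}  A: {$,a}  B: {$,a}

FOLLOW(S) = ["$", "a"]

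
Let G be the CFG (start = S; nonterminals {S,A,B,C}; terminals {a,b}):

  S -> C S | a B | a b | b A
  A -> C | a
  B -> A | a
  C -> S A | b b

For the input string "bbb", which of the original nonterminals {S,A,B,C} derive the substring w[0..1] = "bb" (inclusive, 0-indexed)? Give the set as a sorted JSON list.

CNF form of G:
  S -> C S | T0 A | T1 B | T1 T0
  A -> S A | T0 T0 | a
  B -> S A | T0 T0 | a
  C -> S A | T0 T0
  T0 -> b
  T1 -> a

CYK table (by increasing span) (cells [i..j] with 0 ≤ i ≤ j ≤ 1 only):
  [0..0]={T0}  "b"  orig:{}
  [1..1]={T0}  "b"  orig:{}
  [0..1]={A,B,C}  "bb"

Original NTs in T[0,1] deriving "bb": ["A", "B", "C"]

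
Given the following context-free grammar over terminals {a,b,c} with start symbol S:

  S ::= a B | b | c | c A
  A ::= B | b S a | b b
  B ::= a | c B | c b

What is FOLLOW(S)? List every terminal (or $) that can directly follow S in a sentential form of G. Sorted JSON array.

FIRST sets, iterate to fixpoint:
round 1:
  A via A→b S a: +{b}
  B via B→a: +{a}
  B via B→c B: +{c}
  S via S→a B: +{a}
  S via S→b: +{b}
  S via S→c: +{c}
  FIRST[S]={a,b,c}  FIRST[A]={b}  FIRST[B]={a,c}
round 2:
  A via A→B: +{a,c}
  FIRST[S]={a,b,c}  FIRST[A]={a,b,c}  FIRST[B]={a,c}
round 3: (no change)
  FIRST[S]={a,b,c}  FIRST[A]={a,b,c}  FIRST[B]={a,c}

Compute FOLLOW by fixpoint:
initialize: $ ∈ FOLLOW(S)
[1]
  A→b S a: FOLLOW(S) ⊇ FIRST(a) = {a}; new: +{a}
  S→a B: FOLLOW(B) ⊇ FOLLOW(S) ⊇ {$,a}; new: +{$,a}
  S→c A: FOLLOW(A) ⊇ FOLLOW(S) ⊇ {$,a}; new: +{$,a}
  FOLLOW[S]={$,a}  FOLLOW[A]={$,a}  FOLLOW[B]={$,a}
[2] — fixpoint
  FOLLOW[S]={$,a}  FOLLOW[A]={$,a}  FOLLOW[B]={$,a}

FOLLOW(S) = ["$", "a"]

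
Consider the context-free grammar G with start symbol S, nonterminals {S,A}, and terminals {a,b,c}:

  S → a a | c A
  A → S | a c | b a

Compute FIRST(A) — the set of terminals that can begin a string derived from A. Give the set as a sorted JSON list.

Compute FIRST by fixpoint:
iter 1:
  A via A→a c: +{a}
  A via A→b a: +{b}
  S via S→a a: +{a}
  S via S→c A: +{c}
  FIRST(S)={a,c}  FIRST(A)={a,b}
iter 2:
  A via A→S: +{c}
  FIRST(S)={a,c}  FIRST(A)={a,b,c}
iter 3: (no change)
  FIRST(S)={a,c}  FIRST(A)={a,b,c}

FIRST(A) = ["a", "b", "c"]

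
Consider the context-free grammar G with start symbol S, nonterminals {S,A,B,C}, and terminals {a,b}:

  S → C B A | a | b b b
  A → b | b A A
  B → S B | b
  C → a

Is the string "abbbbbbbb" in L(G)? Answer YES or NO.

CNF form of G:
  S -> C X2 | T0 X3 | a
  A -> T0 X1 | b
  B -> S B | b
  C -> a
  T0 -> b
  X1 -> A A
  X2 -> B A
  X3 -> T0 T0

CYK fill:
  cell(0,0) a: {C,S}
  cell(1,1) b: {A,B,T0}  orig:{A,B}
  cell(2,2) b: {A,B,T0}  orig:{A,B}
  cell(3,3) b: {A,B,T0}  orig:{A,B}
  cell(4,4) b: {A,B,T0}  orig:{A,B}
  cell(5,5) b: {A,B,T0}  orig:{A,B}
  cell(6,6) b: {A,B,T0}  orig:{A,B}
  cell(7,7) b: {A,B,T0}  orig:{A,B}
  cell(8,8) b: {A,B,T0}  orig:{A,B}
  cell(0,1) ab: {B}
  cell(1,2) bb: {X1,X2,X3}  orig:{}
  cell(2,3) bb: {X1,X2,X3}  orig:{}
  cell(3,4) bb: {X1,X2,X3}  orig:{}
  cell(4,5) bb: {X1,X2,X3}  orig:{}
  cell(5,6) bb: {X1,X2,X3}  orig:{}
  cell(6,7) bb: {X1,X2,X3}  orig:{}
  cell(7,8) bb: {X1,X2,X3}  orig:{}
  cell(0,2) abb: {S,X2}  orig:{S}
  cell(1,3) bbb: {A,S}
  cell(2,4) bbb: {A,S}
  cell(3,5) bbb: {A,S}
  cell(4,6) bbb: {A,S}
  cell(5,7) bbb: {A,S}
  cell(6,8) bbb: {A,S}
  cell(0,3) abbb: {B}
  cell(1,4) bbbb: {B,X1,X2}  orig:{B}
  cell(2,5) bbbb: {B,X1,X2}  orig:{B}
  cell(3,6) bbbb: {B,X1,X2}  orig:{B}
  cell(4,7) bbbb: {B,X1,X2}  orig:{B}
  cell(5,8) bbbb: {B,X1,X2}  orig:{B}
  cell(0,4) abbbb: {B,S,X2}  orig:{B,S}
  cell(1,5) bbbbb: {A,X2}  orig:{A}
  cell(2,6) bbbbb: {A,X2}  orig:{A}
  cell(3,7) bbbbb: {A,X2}  orig:{A}
  cell(4,8) bbbbb: {A,X2}  orig:{A}
  cell(0,5) abbbbb: {B,S,X2}  orig:{B,S}
  cell(1,6) bbbbbb: {X1,X2}  orig:{}
  cell(2,7) bbbbbb: {X1,X2}  orig:{}
  cell(3,8) bbbbbb: {X1,X2}  orig:{}
  cell(0,6) abbbbbb: {B,S,X2}  orig:{B,S}
  cell(1,7) bbbbbbb: {A,B,X2}  orig:{A,B}
  cell(2,8) bbbbbbb: {A,B,X2}  orig:{A,B}
  cell(0,7) abbbbbbb: {B,S,X2}  orig:{B,S}
  cell(1,8) bbbbbbbb: {X1,X2}  orig:{}
  cell(0,8) abbbbbbbb: {B,S,X2}  orig:{B,S}

S ∈ T[0,8] ⇒ YES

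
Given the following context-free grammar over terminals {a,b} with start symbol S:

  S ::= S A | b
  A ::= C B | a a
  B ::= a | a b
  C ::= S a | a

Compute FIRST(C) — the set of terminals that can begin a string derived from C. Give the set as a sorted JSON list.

FIRST iteration:
pass 1:
  A via A→a a: +{a}
  B via B→a: +{a}
  C via C→a: +{a}
  S via S→b: +{b}
  S: {b}  A: {a}  B: {a}  C: {a}
pass 2:
  C via C→S a: +{b}
  S: {b}  A: {a}  B: {a}  C: {a,b}
pass 3:
  A via A→C B: +{b}
  S: {b}  A: {a,b}  B: {a}  C: {a,b}
pass 4: done
  S: {b}  A: {a,b}  B: {a}  C: {a,b}

FIRST(C) = ["a", "b"]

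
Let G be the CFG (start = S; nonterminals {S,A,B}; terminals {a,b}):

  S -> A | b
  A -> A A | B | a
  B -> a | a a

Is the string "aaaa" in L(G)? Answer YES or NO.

CNF form of G:
  S -> A A | T0 T0 | a | b
  A -> A A | T0 T0 | a
  B -> T0 T0 | a
  T0 -> a

Fill CYK table bottom-up:
  [0..0]={A,B,S,T0}  "a"  orig:{A,B,S}
  [1..1]={A,B,S,T0}  "a"  orig:{A,B,S}
  [2..2]={A,B,S,T0}  "a"  orig:{A,B,S}
  [3..3]={A,B,S,T0}  "a"  orig:{A,B,S}
  [0..1]={A,B,S}  "aa"
  [1..2]={A,B,S}  "aa"
  [2..3]={A,B,S}  "aa"
  [0..2]={A,S}  "aaa"
  [1..3]={A,S}  "aaa"
  [0..3]={A,S}  "aaaa"

S ∈ T[0,3] ⇒ YES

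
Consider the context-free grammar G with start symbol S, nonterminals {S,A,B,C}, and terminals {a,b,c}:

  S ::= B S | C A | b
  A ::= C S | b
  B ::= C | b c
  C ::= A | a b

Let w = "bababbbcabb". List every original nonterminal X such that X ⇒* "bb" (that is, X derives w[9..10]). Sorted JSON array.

CNF form of G:
  S -> B S | C A | b
  A -> C S | b
  B -> C S | T0 T1 | T1 T2 | b
  C -> C S | T0 T1 | b
  T0 -> a
  T1 -> b
  T2 -> c

CYK table (by increasing span), restricted to cells inside w[9..10]:
  cell(9,9) b: {A,B,C,S,T1}  orig:{A,B,C,S}
  cell(10,10) b: {A,B,C,S,T1}  orig:{A,B,C,S}
  cell(9,10) bb: {A,B,C,S}

Original NTs in T[9,10] deriving "bb": ["A", "B", "C", "S"]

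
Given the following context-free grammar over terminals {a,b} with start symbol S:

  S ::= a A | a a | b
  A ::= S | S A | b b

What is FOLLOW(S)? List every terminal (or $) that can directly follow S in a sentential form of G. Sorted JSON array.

FIRST iteration:
iter 1:
  A via A→b b: +{b}
  S via S→a A: +{a}
  S via S→b: +{b}
  FIRST[S]={a,b}  FIRST[A]={b}
iter 2:
  A via A→S: +{a}
  FIRST[S]={a,b}  FIRST[A]={a,b}
iter 3: done
  FIRST[S]={a,b}  FIRST[A]={a,b}

FOLLOW sets:
seed FOLLOW(S) with $
round 1:
  A→S A: FOLLOW(S) ⊇ FIRST(A) = {a,b}; new: +{a,b}
  S→a A: FOLLOW(A) ⊇ FOLLOW(S) ⊇ {$,a,b}; new: +{$,a,b}
  FOLLOW(S)={$,a,b}  FOLLOW(A)={$,a,b}
round 2: (no change)
  FOLLOW(S)={$,a,b}  FOLLOW(A)={$,a,b}

FOLLOW(S) = ["$", "a", "b"]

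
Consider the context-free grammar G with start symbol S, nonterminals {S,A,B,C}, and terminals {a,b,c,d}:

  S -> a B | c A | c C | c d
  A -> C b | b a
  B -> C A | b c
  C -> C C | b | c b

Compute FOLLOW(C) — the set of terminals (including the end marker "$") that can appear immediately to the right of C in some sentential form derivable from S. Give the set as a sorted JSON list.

Compute FIRST by fixpoint:
round 1:
  A via A→b a: +{b}
  B via B→b c: +{b}
  C via C→b: +{b}
  C via C→c b: +{c}
  S via S→a B: +{a}
  S via S→c A: +{c}
  FIRST[S]={a,c}  FIRST[A]={b}  FIRST[B]={b}  FIRST[C]={b,c}
round 2:
  A via A→C b: +{c}
  B via B→C A: +{c}
  FIRST[S]={a,c}  FIRST[A]={b,c}  FIRST[B]={b,c}  FIRST[C]={b,c}
round 3: (stable)
  FIRST[S]={a,c}  FIRST[A]={b,c}  FIRST[B]={b,c}  FIRST[C]={b,c}

FOLLOW iteration:
initialize: $ ∈ FOLLOW(S)
[1]
  A→C b: FOLLOW(C) ⊇ FIRST(b) = {b}; new: +{b}
  B→C A: FOLLOW(C) ⊇ FIRST(A) = {b,c}; new: +{c}
  S→a B: FOLLOW(B) ⊇ FOLLOW(S) ⊇ {$}; new: +{$}
  S→c A: FOLLOW(A) ⊇ FOLLOW(S) ⊇ {$}; new: +{$}
  S→c C: FOLLOW(C) ⊇ FOLLOW(S) ⊇ {$}; new: +{$}
  S: {$}  A: {$}  B: {$}  C: {$,b,c}
[2] (stable)
  S: {$}  A: {$}  B: {$}  C: {$,b,c}

FOLLOW(C) = ["$", "b", "c"]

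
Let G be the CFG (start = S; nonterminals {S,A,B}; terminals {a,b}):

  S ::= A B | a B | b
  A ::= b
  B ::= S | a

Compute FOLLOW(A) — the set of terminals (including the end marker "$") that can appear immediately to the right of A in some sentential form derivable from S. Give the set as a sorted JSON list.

FIRST sets, iterate to fixpoint:
[1]
  A via A→b: +{b}
  B via B→a: +{a}
  S via S→A B: +{b}
  S via S→a B: +{a}
  FIRST(S)={a,b}  FIRST(A)={b}  FIRST(B)={a}
[2]
  B via B→S: +{b}
  FIRST(S)={a,b}  FIRST(A)={b}  FIRST(B)={a,b}
[3] — fixpoint
  FIRST(S)={a,b}  FIRST(A)={b}  FIRST(B)={a,b}

Compute FOLLOW by fixpoint:
initialize: $ ∈ FOLLOW(S)
iter 1:
  S→A B: FOLLOW(A) ⊇ FIRST(B) = {a,b}; new: +{a,b}
  S→A B: FOLLOW(B) ⊇ FOLLOW(S) ⊇ {$}; new: +{$}
  S: {$}  A: {a,b}  B: {$}
iter 2: (no change)
  S: {$}  A: {a,b}  B: {$}

FOLLOW(A) = ["a", "b"]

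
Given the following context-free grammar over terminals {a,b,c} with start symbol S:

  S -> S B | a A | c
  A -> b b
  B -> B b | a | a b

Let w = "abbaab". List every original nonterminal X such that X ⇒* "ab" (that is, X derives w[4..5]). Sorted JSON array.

CNF form of G:
  S -> S B | T1 A | c
  A -> T0 T0
  B -> B T0 | T1 T0 | a
  T0 -> b
  T1 -> a

CYK fill, restricted to cells inside w[4..5]:
  T[4,4] 'a' = {B,T1}  orig:{B}
  T[5,5] 'b' = {T0}  orig:{}
  T[4,5] 'ab' = {B}

Original NTs in T[4,5] deriving "ab": ["B"]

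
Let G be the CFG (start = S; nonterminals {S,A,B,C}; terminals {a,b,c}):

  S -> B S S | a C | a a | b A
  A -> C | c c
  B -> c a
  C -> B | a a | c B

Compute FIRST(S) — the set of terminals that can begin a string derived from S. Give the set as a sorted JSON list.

FIRST iteration:
[1]
  A via A→c c: +{c}
  B via B→c a: +{c}
  C via C→B: +{c}
  C via C→a a: +{a}
  S via S→B S S: +{c}
  S via S→a C: +{a}
  S via S→b A: +{b}
  FIRST(S)={a,b,c}  FIRST(A)={c}  FIRST(B)={c}  FIRST(C)={a,c}
[2]
  A via A→C: +{a}
  FIRST(S)={a,b,c}  FIRST(A)={a,c}  FIRST(B)={c}  FIRST(C)={a,c}
[3] (stable)
  FIRST(S)={a,b,c}  FIRST(A)={a,c}  FIRST(B)={c}  FIRST(C)={a,c}

FIRST(S) = ["a", "b", "c"]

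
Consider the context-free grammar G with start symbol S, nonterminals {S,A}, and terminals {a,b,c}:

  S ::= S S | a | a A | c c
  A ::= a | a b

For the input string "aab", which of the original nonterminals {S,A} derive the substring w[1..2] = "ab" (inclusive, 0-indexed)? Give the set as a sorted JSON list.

CNF form of G:
  S -> S S | T0 A | T2 T2 | a
  A -> T0 T1 | a
  T0 -> a
  T1 -> b
  T2 -> c

CYK fill — only the sub-triangle for w[1..2]:
  [1..1]={A,S,T0}  "a"  orig:{A,S}
  [2..2]={T1}  "b"  orig:{}
  [1..2]={A}  "ab"

Original NTs in T[1,2] deriving "ab": ["A"]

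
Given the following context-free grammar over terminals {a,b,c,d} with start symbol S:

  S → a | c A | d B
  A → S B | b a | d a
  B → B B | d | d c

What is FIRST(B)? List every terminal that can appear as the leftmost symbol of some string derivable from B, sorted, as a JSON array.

FIRST sets, iterate to fixpoint:
[1]
  A via A→b a: +{b}
  A via A→d a: +{d}
  B via B→d: +{d}
  S via S→a: +{a}
  S via S→c A: +{c}
  S via S→d B: +{d}
  FIRST(S)={a,c,d}  FIRST(A)={b,d}  FIRST(B)={d}
[2]
  A via A→S B: +{a,c}
  FIRST(S)={a,c,d}  FIRST(A)={a,b,c,d}  FIRST(B)={d}
[3] done
  FIRST(S)={a,c,d}  FIRST(A)={a,b,c,d}  FIRST(B)={d}

FIRST(B) = ["d"]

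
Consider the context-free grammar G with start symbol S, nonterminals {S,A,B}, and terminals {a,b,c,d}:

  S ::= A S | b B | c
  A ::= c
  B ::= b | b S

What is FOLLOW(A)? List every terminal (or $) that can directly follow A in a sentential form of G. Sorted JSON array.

FIRST sets, iterate to fixpoint:
iter 1:
  A via A→c: +{c}
  B via B→b: +{b}
  S via S→A S: +{c}
  S via S→b B: +{b}
  FIRST[S]={b,c}  FIRST[A]={c}  FIRST[B]={b}
iter 2: — fixpoint
  FIRST[S]={b,c}  FIRST[A]={c}  FIRST[B]={b}

Compute FOLLOW by fixpoint:
seed FOLLOW(S) with $
[1]
  S→A S: FOLLOW(A) ⊇ FIRST(S) = {b,c}; new: +{b,c}
  S→b B: FOLLOW(B) ⊇ FOLLOW(S) ⊇ {$}; new: +{$}
  FOLLOW[S]={$}  FOLLOW[A]={b,c}  FOLLOW[B]={$}
[2] done
  FOLLOW[S]={$}  FOLLOW[A]={b,c}  FOLLOW[B]={$}

FOLLOW(A) = ["b", "c"]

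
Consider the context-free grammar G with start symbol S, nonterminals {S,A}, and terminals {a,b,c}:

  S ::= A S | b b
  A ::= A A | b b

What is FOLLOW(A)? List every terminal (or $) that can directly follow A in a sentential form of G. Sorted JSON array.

FIRST iteration:
[1]
  A via A→b b: +{b}
  S via S→A S: +{b}
  S: {b}  A: {b}
[2] done
  S: {b}  A: {b}

FOLLOW iteration:
seed FOLLOW(S) with $
iter 1:
  A→A A: FOLLOW(A) ⊇ FIRST(A) = {b}; new: +{b}
  FOLLOW(S)={$}  FOLLOW(A)={b}
iter 2: (no change)
  FOLLOW(S)={$}  FOLLOW(A)={b}

FOLLOW(A) = ["b"]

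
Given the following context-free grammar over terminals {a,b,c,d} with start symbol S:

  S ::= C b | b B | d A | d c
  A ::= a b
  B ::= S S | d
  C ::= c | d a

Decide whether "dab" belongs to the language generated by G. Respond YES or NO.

Convert to CNF:
  S -> C T1 | T1 B | T2 A | T2 T3
  A -> T0 T1
  B -> S S | d
  C -> T2 T0 | c
  T0 -> a
  T1 -> b
  T2 -> d
  T3 -> c

CYK fill:
  cell(0,0) d: {B,T2}  orig:{B}
  cell(1,1) a: {T0}  orig:{}
  cell(2,2) b: {T1}  orig:{}
  cell(0,1) da: {C}
  cell(1,2) ab: {A}
  cell(0,2) dab: {S}

S ∈ T[0,2] ⇒ YES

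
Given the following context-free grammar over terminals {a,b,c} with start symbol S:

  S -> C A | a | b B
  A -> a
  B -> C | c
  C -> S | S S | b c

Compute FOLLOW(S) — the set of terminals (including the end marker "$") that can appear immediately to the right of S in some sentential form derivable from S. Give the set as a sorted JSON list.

Compute FIRST by fixpoint:
[1]
  A via A→a: +{a}
  B via B→c: +{c}
  C via C→b c: +{b}
  S via S→C A: +{b}
  S via S→a: +{a}
  S: {a,b}  A: {a}  B: {c}  C: {b}
[2]
  B via B→C: +{b}
  C via C→S: +{a}
  S: {a,b}  A: {a}  B: {b,c}  C: {a,b}
[3]
  B via B→C: +{a}
  S: {a,b}  A: {a}  B: {a,b,c}  C: {a,b}
[4] done
  S: {a,b}  A: {a}  B: {a,b,c}  C: {a,b}

FOLLOW iteration:
FOLLOW(S) := {$}
round 1:
  C→S S: FOLLOW(S) ⊇ FIRST(S) = {a,b}; new: +{a,b}
  S→C A: FOLLOW(C) ⊇ FIRST(A) = {a}; new: +{a}
  S→C A: FOLLOW(A) ⊇ FOLLOW(S) ⊇ {$,a,b}; new: +{$,a,b}
  S→b B: FOLLOW(B) ⊇ FOLLOW(S) ⊇ {$,a,b}; new: +{$,a,b}
  S: {$,a,b}  A: {$,a,b}  B: {$,a,b}  C: {a}
round 2:
  B→C: FOLLOW(C) ⊇ FOLLOW(B) ⊇ {$,a,b}; new: +{$,b}
  S: {$,a,b}  A: {$,a,b}  B: {$,a,b}  C: {$,a,b}
round 3: (stable)
  S: {$,a,b}  A: {$,a,b}  B: {$,a,b}  C: {$,a,b}

FOLLOW(S) = ["$", "a", "b"]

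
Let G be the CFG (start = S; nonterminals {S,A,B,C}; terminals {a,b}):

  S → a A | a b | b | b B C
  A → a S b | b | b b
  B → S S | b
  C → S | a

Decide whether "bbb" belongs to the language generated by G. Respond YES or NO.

Convert to CNF:
  S -> T0 A | T0 T1 | T1 X4 | b
  A -> T0 X2 | T1 T1 | b
  B -> S S | b
  C -> T0 A | T0 T1 | T1 X3 | a | b
  T0 -> a
  T1 -> b
  X2 -> S T1
  X3 -> B C
  X4 -> B C

Fill CYK table bottom-up:
  [0..0]={A,B,C,S,T1}  "b"  orig:{A,B,C,S}
  [1..1]={A,B,C,S,T1}  "b"  orig:{A,B,C,S}
  [2..2]={A,B,C,S,T1}  "b"  orig:{A,B,C,S}
  [0..1]={A,B,X2,X3,X4}  "bb"  orig:{A,B}
  [1..2]={A,B,X2,X3,X4}  "bb"  orig:{A,B}
  [0..2]={C,S,X3,X4}  "bbb"  orig:{C,S}

S ∈ T[0,2] ⇒ YES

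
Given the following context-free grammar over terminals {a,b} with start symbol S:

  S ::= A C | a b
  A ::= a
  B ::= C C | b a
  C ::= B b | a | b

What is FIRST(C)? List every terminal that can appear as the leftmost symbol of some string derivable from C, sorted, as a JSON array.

FIRST iteration:
pass 1:
  A via A→a: +{a}
  B via B→b a: +{b}
  C via C→B b: +{b}
  C via C→a: +{a}
  S via S→A C: +{a}
  S: {a}  A: {a}  B: {b}  C: {a,b}
pass 2:
  B via B→C C: +{a}
  S: {a}  A: {a}  B: {a,b}  C: {a,b}
pass 3: done
  S: {a}  A: {a}  B: {a,b}  C: {a,b}

FIRST(C) = ["a", "b"]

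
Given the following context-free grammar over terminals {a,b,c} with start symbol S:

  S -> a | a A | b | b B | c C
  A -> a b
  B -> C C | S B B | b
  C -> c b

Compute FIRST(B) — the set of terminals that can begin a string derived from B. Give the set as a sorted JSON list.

FIRST iteration:
[1]
  A via A→a b: +{a}
  B via B→b: +{b}
  C via C→c b: +{c}
  S via S→a: +{a}
  S via S→b: +{b}
  S via S→c C: +{c}
  FIRST(S)={a,b,c}  FIRST(A)={a}  FIRST(B)={b}  FIRST(C)={c}
[2]
  B via B→C C: +{c}
  B via B→S B B: +{a}
  FIRST(S)={a,b,c}  FIRST(A)={a}  FIRST(B)={a,b,c}  FIRST(C)={c}
[3] — fixpoint
  FIRST(S)={a,b,c}  FIRST(A)={a}  FIRST(B)={a,b,c}  FIRST(C)={c}

FIRST(B) = ["a", "b", "c"]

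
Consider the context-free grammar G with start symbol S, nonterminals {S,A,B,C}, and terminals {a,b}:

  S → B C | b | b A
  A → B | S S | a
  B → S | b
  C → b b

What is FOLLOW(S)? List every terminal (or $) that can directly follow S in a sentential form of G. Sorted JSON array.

FIRST sets, iterate to fixpoint:
[1]
  A via A→a: +{a}
  B via B→b: +{b}
  C via C→b b: +{b}
  S via S→B C: +{b}
  S: {b}  A: {a}  B: {b}  C: {b}
[2]
  A via A→B: +{b}
  S: {b}  A: {a,b}  B: {b}  C: {b}
[3] — fixpoint
  S: {b}  A: {a,b}  B: {b}  C: {b}

FOLLOW sets:
seed FOLLOW(S) with $
[1]
  A→S S: FOLLOW(S) ⊇ FIRST(S) = {b}; new: +{b}
  S→B C: FOLLOW(B) ⊇ FIRST(C) = {b}; new: +{b}
  S→B C: FOLLOW(C) ⊇ FOLLOW(S) ⊇ {$,b}; new: +{$,b}
  S→b A: FOLLOW(A) ⊇ FOLLOW(S) ⊇ {$,b}; new: +{$,b}
  FOLLOW[S]={$,b}  FOLLOW[A]={$,b}  FOLLOW[B]={b}  FOLLOW[C]={$,b}
[2]
  A→B: FOLLOW(B) ⊇ FOLLOW(A) ⊇ {$,b}; new: +{$}
  FOLLOW[S]={$,b}  FOLLOW[A]={$,b}  FOLLOW[B]={$,b}  FOLLOW[C]={$,b}
[3] (stable)
  FOLLOW[S]={$,b}  FOLLOW[A]={$,b}  FOLLOW[B]={$,b}  FOLLOW[C]={$,b}

FOLLOW(S) = ["$", "b"]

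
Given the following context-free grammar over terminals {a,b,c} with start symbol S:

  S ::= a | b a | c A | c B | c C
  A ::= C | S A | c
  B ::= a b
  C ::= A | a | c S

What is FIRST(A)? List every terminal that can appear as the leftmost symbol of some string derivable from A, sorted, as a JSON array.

FIRST iteration:
round 1:
  A via A→c: +{c}
  B via B→a b: +{a}
  C via C→A: +{c}
  C via C→a: +{a}
  S via S→a: +{a}
  S via S→b a: +{b}
  S via S→c A: +{c}
  S: {a,b,c}  A: {c}  B: {a}  C: {a,c}
round 2:
  A via A→C: +{a}
  A via A→S A: +{b}
  C via C→A: +{b}
  S: {a,b,c}  A: {a,b,c}  B: {a}  C: {a,b,c}
round 3: (stable)
  S: {a,b,c}  A: {a,b,c}  B: {a}  C: {a,b,c}

FIRST(A) = ["a", "b", "c"]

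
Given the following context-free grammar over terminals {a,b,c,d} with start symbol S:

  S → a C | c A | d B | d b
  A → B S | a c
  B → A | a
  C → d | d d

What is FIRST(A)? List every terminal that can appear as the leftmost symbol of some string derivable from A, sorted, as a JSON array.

Compute FIRST by fixpoint:
iter 1:
  A via A→a c: +{a}
  B via B→A: +{a}
  C via C→d: +{d}
  S via S→a C: +{a}
  S via S→c A: +{c}
  S via S→d B: +{d}
  S: {a,c,d}  A: {a}  B: {a}  C: {d}
iter 2: (stable)
  S: {a,c,d}  A: {a}  B: {a}  C: {d}

FIRST(A) = ["a"]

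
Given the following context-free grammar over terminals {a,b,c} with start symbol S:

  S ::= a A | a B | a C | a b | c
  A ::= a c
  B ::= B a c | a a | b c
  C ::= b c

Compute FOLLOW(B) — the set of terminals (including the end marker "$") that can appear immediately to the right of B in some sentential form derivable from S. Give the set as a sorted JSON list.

Compute FIRST by fixpoint:
round 1:
  A via A→a c: +{a}
  B via B→a a: +{a}
  B via B→b c: +{b}
  C via C→b c: +{b}
  S via S→a A: +{a}
  S via S→c: +{c}
  S: {a,c}  A: {a}  B: {a,b}  C: {b}
round 2: done
  S: {a,c}  A: {a}  B: {a,b}  C: {b}

FOLLOW sets:
initialize: $ ∈ FOLLOW(S)
iter 1:
  B→B a c: FOLLOW(B) ⊇ FIRST(a) = {a}; new: +{a}
  S→a A: FOLLOW(A) ⊇ FOLLOW(S) ⊇ {$}; new: +{$}
  S→a B: FOLLOW(B) ⊇ FOLLOW(S) ⊇ {$}; new: +{$}
  S→a C: FOLLOW(C) ⊇ FOLLOW(S) ⊇ {$}; new: +{$}
  FOLLOW(S)={$}  FOLLOW(A)={$}  FOLLOW(B)={$,a}  FOLLOW(C)={$}
iter 2: (stable)
  FOLLOW(S)={$}  FOLLOW(A)={$}  FOLLOW(B)={$,a}  FOLLOW(C)={$}

FOLLOW(B) = ["$", "a"]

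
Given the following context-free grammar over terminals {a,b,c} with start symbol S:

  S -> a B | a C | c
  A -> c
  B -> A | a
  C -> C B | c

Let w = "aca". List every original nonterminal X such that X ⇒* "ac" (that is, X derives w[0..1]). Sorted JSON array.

Convert to CNF:
  S -> T0 B | T0 C | c
  A -> c
  B -> a | c
  C -> C B | c
  T0 -> a

CYK fill, restricted to cells inside w[0..1]:
  [0..0]={B,T0}  "a"  orig:{B}
  [1..1]={A,B,C,S}  "c"
  [0..1]={S}  "ac"

Original NTs in T[0,1] deriving "ac": ["S"]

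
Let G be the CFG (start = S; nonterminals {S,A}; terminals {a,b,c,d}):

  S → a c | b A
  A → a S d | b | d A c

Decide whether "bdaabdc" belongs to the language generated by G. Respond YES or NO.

CNF form of G:
  S -> T0 T2 | T3 A
  A -> T0 X4 | T1 X5 | b
  T0 -> a
  T1 -> d
  T2 -> c
  T3 -> b
  X4 -> S T1
  X5 -> A T2

Fill CYK table bottom-up:
  cell(0,0) b: {A,T3}  orig:{A}
  cell(1,1) d: {T1}  orig:{}
  cell(2,2) a: {T0}  orig:{}
  cell(3,3) a: {T0}  orig:{}
  cell(4,4) b: {A,T3}  orig:{A}
  cell(5,5) d: {T1}  orig:{}
  cell(6,6) c: {T2}  orig:{}
  cell(0,1) bd: ∅
  cell(1,2) da: ∅
  cell(2,3) aa: ∅
  cell(3,4) ab: ∅
  cell(4,5) bd: ∅
  cell(5,6) dc: ∅
  cell(0,2) bda: ∅
  cell(1,3) daa: ∅
  cell(2,4) aab: ∅
  cell(3,5) abd: ∅
  cell(4,6) bdc: ∅
  cell(0,3) bdaa: ∅
  cell(1,4) daab: ∅
  cell(2,5) aabd: ∅
  cell(3,6) abdc: ∅
  cell(0,4) bdaab: ∅
  cell(1,5) daabd: ∅
  cell(2,6) aabdc: ∅
  cell(0,5) bdaabd: ∅
  cell(1,6) daabdc: ∅
  cell(0,6) bdaabdc: ∅

S ∉ T[0,6] ⇒ NO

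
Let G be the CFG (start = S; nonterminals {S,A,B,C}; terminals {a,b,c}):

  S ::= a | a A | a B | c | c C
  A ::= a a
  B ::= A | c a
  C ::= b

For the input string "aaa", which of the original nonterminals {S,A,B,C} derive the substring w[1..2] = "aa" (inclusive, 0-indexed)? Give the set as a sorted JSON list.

CNF form of G:
  S -> T0 A | T0 B | T1 C | a | c
  A -> T0 T0
  B -> T0 T0 | T1 T0
  C -> b
  T0 -> a
  T1 -> c

CYK table (by increasing span) — only the sub-triangle for w[1..2]:
  [1..1]={S,T0}  "a"  orig:{S}
  [2..2]={S,T0}  "a"  orig:{S}
  [1..2]={A,B}  "aa"

Original NTs in T[1,2] deriving "aa": ["A", "B"]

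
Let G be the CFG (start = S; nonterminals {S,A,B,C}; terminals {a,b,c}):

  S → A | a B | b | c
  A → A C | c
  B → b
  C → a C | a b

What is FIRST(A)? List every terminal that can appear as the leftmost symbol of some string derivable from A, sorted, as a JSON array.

FIRST sets, iterate to fixpoint:
pass 1:
  A via A→c: +{c}
  B via B→b: +{b}
  C via C→a C: +{a}
  S via S→A: +{c}
  S via S→a B: +{a}
  S via S→b: +{b}
  S: {a,b,c}  A: {c}  B: {b}  C: {a}
pass 2: done
  S: {a,b,c}  A: {c}  B: {b}  C: {a}

FIRST(A) = ["c"]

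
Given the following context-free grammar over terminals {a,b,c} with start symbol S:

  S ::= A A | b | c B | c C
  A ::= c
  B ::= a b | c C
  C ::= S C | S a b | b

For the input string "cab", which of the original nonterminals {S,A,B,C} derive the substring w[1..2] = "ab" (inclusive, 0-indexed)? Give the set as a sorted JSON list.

CNF form of G:
  S -> A A | T2 B | T2 C | b
  A -> c
  B -> T0 T1 | T2 C
  C -> S C | S X3 | b
  T0 -> a
  T1 -> b
  T2 -> c
  X3 -> T0 T1

CYK table (by increasing span) (cells [i..j] with 1 ≤ i ≤ j ≤ 2 only):
  cell(1,1) a: {T0}  orig:{}
  cell(2,2) b: {C,S,T1}  orig:{C,S}
  cell(1,2) ab: {B,X3}  orig:{B}

Original NTs in T[1,2] deriving "ab": ["B"]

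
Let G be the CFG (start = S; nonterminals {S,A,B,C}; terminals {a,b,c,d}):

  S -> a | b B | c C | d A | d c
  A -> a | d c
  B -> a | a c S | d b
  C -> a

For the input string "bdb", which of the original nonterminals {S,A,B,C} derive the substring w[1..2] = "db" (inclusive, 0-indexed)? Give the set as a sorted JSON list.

Convert to CNF:
  S -> T0 A | T0 T1 | T1 C | T3 B | a
  A -> T0 T1 | a
  B -> T0 T3 | T2 X4 | a
  C -> a
  T0 -> d
  T1 -> c
  T2 -> a
  T3 -> b
  X4 -> T1 S

CYK table (by increasing span), restricted to cells inside w[1..2]:
  T[1,1] 'd' = {T0}  orig:{}
  T[2,2] 'b' = {T3}  orig:{}
  T[1,2] 'db' = {B}

Original NTs in T[1,2] deriving "db": ["B"]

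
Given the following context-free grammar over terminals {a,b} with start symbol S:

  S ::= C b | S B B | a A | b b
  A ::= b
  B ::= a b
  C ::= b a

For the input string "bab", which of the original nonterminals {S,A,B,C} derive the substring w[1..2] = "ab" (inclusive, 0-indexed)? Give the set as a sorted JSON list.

CNF form of G:
  S -> C T1 | S X2 | T0 A | T1 T1
  A -> b
  B -> T0 T1
  C -> T1 T0
  T0 -> a
  T1 -> b
  X2 -> B B

Fill CYK table bottom-up, restricted to cells inside w[1..2]:
  cell(1,1) a: {T0}  orig:{}
  cell(2,2) b: {A,T1}  orig:{A}
  cell(1,2) ab: {B,S}

Original NTs in T[1,2] deriving "ab": ["B", "S"]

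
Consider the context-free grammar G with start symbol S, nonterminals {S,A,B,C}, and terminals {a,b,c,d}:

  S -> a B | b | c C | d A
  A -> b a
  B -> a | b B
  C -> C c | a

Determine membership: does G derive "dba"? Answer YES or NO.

CNF form of G:
  S -> T1 B | T2 C | T3 A | b
  A -> T0 T1
  B -> T0 B | a
  C -> C T2 | a
  T0 -> b
  T1 -> a
  T2 -> c
  T3 -> d

Fill CYK table bottom-up:
  cell(0,0) d: {T3}  orig:{}
  cell(1,1) b: {S,T0}  orig:{S}
  cell(2,2) a: {B,C,T1}  orig:{B,C}
  cell(0,1) db: ∅
  cell(1,2) ba: {A,B}
  cell(0,2) dba: {S}

S ∈ T[0,2] ⇒ YES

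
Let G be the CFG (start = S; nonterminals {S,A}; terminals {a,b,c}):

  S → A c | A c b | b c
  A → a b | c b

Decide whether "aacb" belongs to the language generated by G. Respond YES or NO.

CNF form of G:
  S -> A T2 | A X3 | T1 T2
  A -> T0 T1 | T2 T1
  T0 -> a
  T1 -> b
  T2 -> c
  X3 -> T2 T1

CYK table (by increasing span):
  [0..0]={T0}  "a"  orig:{}
  [1..1]={T0}  "a"  orig:{}
  [2..2]={T2}  "c"  orig:{}
  [3..3]={T1}  "b"  orig:{}
  [0..1]=∅  "aa"
  [1..2]=∅  "ac"
  [2..3]={A,X3}  "cb"  orig:{A}
  [0..2]=∅  "aac"
  [1..3]=∅  "acb"
  [0..3]=∅  "aacb"

S ∉ T[0,3] ⇒ NO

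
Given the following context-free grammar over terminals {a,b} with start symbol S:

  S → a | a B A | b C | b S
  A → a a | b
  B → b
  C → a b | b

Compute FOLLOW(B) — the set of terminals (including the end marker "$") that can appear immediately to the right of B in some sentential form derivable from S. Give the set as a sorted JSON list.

FIRST sets, iterate to fixpoint:
round 1:
  A via A→a a: +{a}
  A via A→b: +{b}
  B via B→b: +{b}
  C via C→a b: +{a}
  C via C→b: +{b}
  S via S→a: +{a}
  S via S→b C: +{b}
  FIRST[S]={a,b}  FIRST[A]={a,b}  FIRST[B]={b}  FIRST[C]={a,b}
round 2: (stable)
  FIRST[S]={a,b}  FIRST[A]={a,b}  FIRST[B]={b}  FIRST[C]={a,b}

Compute FOLLOW by fixpoint:
FOLLOW(S) := {$}
pass 1:
  S→a B A: FOLLOW(B) ⊇ FIRST(A) = {a,b}; new: +{a,b}
  S→a B A: FOLLOW(A) ⊇ FOLLOW(S) ⊇ {$}; new: +{$}
  S→b C: FOLLOW(C) ⊇ FOLLOW(S) ⊇ {$}; new: +{$}
  FOLLOW(S)={$}  FOLLOW(A)={$}  FOLLOW(B)={a,b}  FOLLOW(C)={$}
pass 2: (stable)
  FOLLOW(S)={$}  FOLLOW(A)={$}  FOLLOW(B)={a,b}  FOLLOW(C)={$}

FOLLOW(B) = ["a", "b"]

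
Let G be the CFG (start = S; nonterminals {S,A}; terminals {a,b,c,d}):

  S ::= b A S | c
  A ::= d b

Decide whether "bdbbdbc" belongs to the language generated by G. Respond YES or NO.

CNF form of G:
  S -> T1 X2 | c
  A -> T0 T1
  T0 -> d
  T1 -> b
  X2 -> A S

CYK fill:
  T[0,0] 'b' = {T1}  orig:{}
  T[1,1] 'd' = {T0}  orig:{}
  T[2,2] 'b' = {T1}  orig:{}
  T[3,3] 'b' = {T1}  orig:{}
  T[4,4] 'd' = {T0}  orig:{}
  T[5,5] 'b' = {T1}  orig:{}
  T[6,6] 'c' = {S}
  T[0,1] 'bd' = ∅
  T[1,2] 'db' = {A}
  T[2,3] 'bb' = ∅
  T[3,4] 'bd' = ∅
  T[4,5] 'db' = {A}
  T[5,6] 'bc' = ∅
  T[0,2] 'bdb' = ∅
  T[1,3] 'dbb' = ∅
  T[2,4] 'bbd' = ∅
  T[3,5] 'bdb' = ∅
  T[4,6] 'dbc' = {X2}  orig:{}
  T[0,3] 'bdbb' = ∅
  T[1,4] 'dbbd' = ∅
  T[2,5] 'bbdb' = ∅
  T[3,6] 'bdbc' = {S}
  T[0,4] 'bdbbd' = ∅
  T[1,5] 'dbbdb' = ∅
  T[2,6] 'bbdbc' = ∅
  T[0,5] 'bdbbdb' = ∅
  T[1,6] 'dbbdbc' = {X2}  orig:{}
  T[0,6] 'bdbbdbc' = {S}

S ∈ T[0,6] ⇒ YES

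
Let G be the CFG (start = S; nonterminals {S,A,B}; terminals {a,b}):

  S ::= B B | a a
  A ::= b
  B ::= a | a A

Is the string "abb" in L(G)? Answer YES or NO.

CNF form of G:
  S -> B B | T0 T0
  A -> b
  B -> T0 A | a
  T0 -> a

CYK fill:
  [0..0]={B,T0}  "a"  orig:{B}
  [1..1]={A}  "b"
  [2..2]={A}  "b"
  [0..1]={B}  "ab"
  [1..2]=∅  "bb"
  [0..2]=∅  "abb"

S ∉ T[0,2] ⇒ NO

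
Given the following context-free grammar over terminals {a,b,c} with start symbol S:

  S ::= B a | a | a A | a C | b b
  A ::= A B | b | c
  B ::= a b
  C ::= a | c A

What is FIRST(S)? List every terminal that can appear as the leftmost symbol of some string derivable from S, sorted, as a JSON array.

Compute FIRST by fixpoint:
round 1:
  A via A→b: +{b}
  A via A→c: +{c}
  B via B→a b: +{a}
  C via C→a: +{a}
  C via C→c A: +{c}
  S via S→B a: +{a}
  S via S→b b: +{b}
  S: {a,b}  A: {b,c}  B: {a}  C: {a,c}
round 2: (stable)
  S: {a,b}  A: {b,c}  B: {a}  C: {a,c}

FIRST(S) = ["a", "b"]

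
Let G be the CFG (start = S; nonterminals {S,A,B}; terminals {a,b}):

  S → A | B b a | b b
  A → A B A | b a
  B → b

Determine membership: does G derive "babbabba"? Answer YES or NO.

Convert to CNF:
  S -> A X3 | B X4 | T0 T0 | T0 T1
  A -> A X2 | T0 T1
  B -> b
  T0 -> b
  T1 -> a
  X2 -> B A
  X3 -> B A
  X4 -> T0 T1

CYK fill:
  T[0,0] 'b' = {B,T0}  orig:{B}
  T[1,1] 'a' = {T1}  orig:{}
  T[2,2] 'b' = {B,T0}  orig:{B}
  T[3,3] 'b' = {B,T0}  orig:{B}
  T[4,4] 'a' = {T1}  orig:{}
  T[5,5] 'b' = {B,T0}  orig:{B}
  T[6,6] 'b' = {B,T0}  orig:{B}
  T[7,7] 'a' = {T1}  orig:{}
  T[0,1] 'ba' = {A,S,X4}  orig:{A,S}
  T[1,2] 'ab' = ∅
  T[2,3] 'bb' = {S}
  T[3,4] 'ba' = {A,S,X4}  orig:{A,S}
  T[4,5] 'ab' = ∅
  T[5,6] 'bb' = {S}
  T[6,7] 'ba' = {A,S,X4}  orig:{A,S}
  T[0,2] 'bab' = ∅
  T[1,3] 'abb' = ∅
  T[2,4] 'bba' = {S,X2,X3}  orig:{S}
  T[3,5] 'bab' = ∅
  T[4,6] 'abb' = ∅
  T[5,7] 'bba' = {S,X2,X3}  orig:{S}
  T[0,3] 'babb' = ∅
  T[1,4] 'abba' = ∅
  T[2,5] 'bbab' = ∅
  T[3,6] 'babb' = ∅
  T[4,7] 'abba' = ∅
  T[0,4] 'babba' = {A,S}
  T[1,5] 'abbab' = ∅
  T[2,6] 'bbabb' = ∅
  T[3,7] 'babba' = {A,S}
  T[0,5] 'babbab' = ∅
  T[1,6] 'abbabb' = ∅
  T[2,7] 'bbabba' = {X2,X3}  orig:{}
  T[0,6] 'babbabb' = ∅
  T[1,7] 'abbabba' = ∅
  T[0,7] 'babbabba' = {A,S}

S ∈ T[0,7] ⇒ YES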